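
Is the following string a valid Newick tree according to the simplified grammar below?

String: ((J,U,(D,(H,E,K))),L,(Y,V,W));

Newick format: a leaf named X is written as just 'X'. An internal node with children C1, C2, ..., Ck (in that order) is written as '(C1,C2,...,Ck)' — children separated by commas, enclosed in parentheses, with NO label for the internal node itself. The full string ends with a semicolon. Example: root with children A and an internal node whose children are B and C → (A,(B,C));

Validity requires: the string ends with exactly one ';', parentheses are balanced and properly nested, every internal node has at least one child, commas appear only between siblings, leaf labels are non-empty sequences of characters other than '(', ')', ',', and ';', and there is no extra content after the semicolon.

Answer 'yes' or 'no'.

Input: ((J,U,(D,(H,E,K))),L,(Y,V,W));
Paren balance: 5 '(' vs 5 ')' OK
Ends with single ';': True
Full parse: OK
Valid: True

Answer: yes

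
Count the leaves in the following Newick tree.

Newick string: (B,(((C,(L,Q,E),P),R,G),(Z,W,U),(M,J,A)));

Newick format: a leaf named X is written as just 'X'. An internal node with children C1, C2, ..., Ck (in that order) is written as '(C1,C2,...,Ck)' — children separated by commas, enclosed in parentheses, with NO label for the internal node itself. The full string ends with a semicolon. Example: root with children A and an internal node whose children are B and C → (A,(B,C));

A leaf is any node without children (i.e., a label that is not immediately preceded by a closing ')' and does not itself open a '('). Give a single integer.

Newick: (B,(((C,(L,Q,E),P),R,G),(Z,W,U),(M,J,A)));
Scan left-to-right; a leaf is any maximal label run not followed by '(':
  pos 1: leaf 'B' → count = 1
  pos 6: leaf 'C' → count = 2
  pos 9: leaf 'L' → count = 3
  pos 11: leaf 'Q' → count = 4
  pos 13: leaf 'E' → count = 5
  pos 16: leaf 'P' → count = 6
  pos 19: leaf 'R' → count = 7
  pos 21: leaf 'G' → count = 8
  pos 25: leaf 'Z' → count = 9
  pos 27: leaf 'W' → count = 10
  pos 29: leaf 'U' → count = 11
  pos 33: leaf 'M' → count = 12
  pos 35: leaf 'J' → count = 13
  pos 37: leaf 'A' → count = 14
Total leaves: 14

Answer: 14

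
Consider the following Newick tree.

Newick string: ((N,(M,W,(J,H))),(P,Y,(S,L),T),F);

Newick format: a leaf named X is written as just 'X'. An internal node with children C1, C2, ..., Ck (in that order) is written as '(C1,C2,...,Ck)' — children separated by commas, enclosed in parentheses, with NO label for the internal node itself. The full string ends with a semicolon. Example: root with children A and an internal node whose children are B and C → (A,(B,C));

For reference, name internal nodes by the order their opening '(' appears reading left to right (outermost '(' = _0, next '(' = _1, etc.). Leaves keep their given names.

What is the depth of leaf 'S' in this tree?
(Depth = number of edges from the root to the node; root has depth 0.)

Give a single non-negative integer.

Answer: 3

Derivation:
Newick: ((N,(M,W,(J,H))),(P,Y,(S,L),T),F);
Naming internals by '(' encounter order: outermost '(' = _0, next = _1, ...
Query node: S
Path from root: _0 -> _4 -> _5 -> S
Depth of S: 3 (number of edges from root)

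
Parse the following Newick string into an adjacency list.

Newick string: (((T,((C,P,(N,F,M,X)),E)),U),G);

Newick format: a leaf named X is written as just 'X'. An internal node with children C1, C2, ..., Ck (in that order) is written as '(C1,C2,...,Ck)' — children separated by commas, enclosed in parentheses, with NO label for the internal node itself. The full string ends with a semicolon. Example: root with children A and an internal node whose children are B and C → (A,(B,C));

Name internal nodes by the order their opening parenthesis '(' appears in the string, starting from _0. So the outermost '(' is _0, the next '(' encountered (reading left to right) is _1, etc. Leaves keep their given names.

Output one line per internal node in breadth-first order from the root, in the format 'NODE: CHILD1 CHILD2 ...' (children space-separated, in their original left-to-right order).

Answer: _0: _1 G
_1: _2 U
_2: T _3
_3: _4 E
_4: C P _5
_5: N F M X

Derivation:
Input: (((T,((C,P,(N,F,M,X)),E)),U),G);
Scanning left-to-right, naming '(' by encounter order:
  pos 0: '(' -> open internal node _0 (depth 1)
  pos 1: '(' -> open internal node _1 (depth 2)
  pos 2: '(' -> open internal node _2 (depth 3)
  pos 5: '(' -> open internal node _3 (depth 4)
  pos 6: '(' -> open internal node _4 (depth 5)
  pos 11: '(' -> open internal node _5 (depth 6)
  pos 19: ')' -> close internal node _5 (now at depth 5)
  pos 20: ')' -> close internal node _4 (now at depth 4)
  pos 23: ')' -> close internal node _3 (now at depth 3)
  pos 24: ')' -> close internal node _2 (now at depth 2)
  pos 27: ')' -> close internal node _1 (now at depth 1)
  pos 30: ')' -> close internal node _0 (now at depth 0)
Total internal nodes: 6
BFS adjacency from root:
  _0: _1 G
  _1: _2 U
  _2: T _3
  _3: _4 E
  _4: C P _5
  _5: N F M X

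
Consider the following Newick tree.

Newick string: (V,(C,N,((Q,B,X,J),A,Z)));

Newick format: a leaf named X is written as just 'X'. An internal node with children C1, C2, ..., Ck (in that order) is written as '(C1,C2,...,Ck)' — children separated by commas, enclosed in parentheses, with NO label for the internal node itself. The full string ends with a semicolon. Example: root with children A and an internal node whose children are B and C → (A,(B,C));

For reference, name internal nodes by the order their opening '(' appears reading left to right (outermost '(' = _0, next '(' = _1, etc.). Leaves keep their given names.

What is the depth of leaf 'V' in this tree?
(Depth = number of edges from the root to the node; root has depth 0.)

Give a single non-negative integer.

Newick: (V,(C,N,((Q,B,X,J),A,Z)));
Naming internals by '(' encounter order: outermost '(' = _0, next = _1, ...
Query node: V
Path from root: _0 -> V
Depth of V: 1 (number of edges from root)

Answer: 1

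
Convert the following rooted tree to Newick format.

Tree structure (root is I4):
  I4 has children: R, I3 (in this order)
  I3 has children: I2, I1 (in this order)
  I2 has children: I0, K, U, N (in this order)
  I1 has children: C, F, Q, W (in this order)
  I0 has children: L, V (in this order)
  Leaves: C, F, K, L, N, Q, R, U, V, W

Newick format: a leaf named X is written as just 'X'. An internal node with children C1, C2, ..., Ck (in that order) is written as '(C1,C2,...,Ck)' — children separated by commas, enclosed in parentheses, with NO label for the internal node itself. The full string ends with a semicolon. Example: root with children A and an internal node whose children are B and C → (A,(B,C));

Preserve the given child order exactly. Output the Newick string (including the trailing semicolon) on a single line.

internal I4 with children ['R', 'I3']
  leaf 'R' → 'R'
  internal I3 with children ['I2', 'I1']
    internal I2 with children ['I0', 'K', 'U', 'N']
      internal I0 with children ['L', 'V']
        leaf 'L' → 'L'
        leaf 'V' → 'V'
      → '(L,V)'
      leaf 'K' → 'K'
      leaf 'U' → 'U'
      leaf 'N' → 'N'
    → '((L,V),K,U,N)'
    internal I1 with children ['C', 'F', 'Q', 'W']
      leaf 'C' → 'C'
      leaf 'F' → 'F'
      leaf 'Q' → 'Q'
      leaf 'W' → 'W'
    → '(C,F,Q,W)'
  → '(((L,V),K,U,N),(C,F,Q,W))'
→ '(R,(((L,V),K,U,N),(C,F,Q,W)))'
Final: (R,(((L,V),K,U,N),(C,F,Q,W)));

Answer: (R,(((L,V),K,U,N),(C,F,Q,W)));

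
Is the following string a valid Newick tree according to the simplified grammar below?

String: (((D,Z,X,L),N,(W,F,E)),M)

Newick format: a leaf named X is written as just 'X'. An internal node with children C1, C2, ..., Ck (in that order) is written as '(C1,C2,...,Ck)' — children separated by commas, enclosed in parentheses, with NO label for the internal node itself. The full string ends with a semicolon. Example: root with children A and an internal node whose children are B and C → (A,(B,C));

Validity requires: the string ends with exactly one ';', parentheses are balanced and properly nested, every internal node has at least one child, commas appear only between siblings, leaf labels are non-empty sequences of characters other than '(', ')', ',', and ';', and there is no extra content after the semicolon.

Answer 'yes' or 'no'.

Input: (((D,Z,X,L),N,(W,F,E)),M)
Paren balance: 4 '(' vs 4 ')' OK
Ends with single ';': False
Full parse: FAILS (must end with ;)
Valid: False

Answer: no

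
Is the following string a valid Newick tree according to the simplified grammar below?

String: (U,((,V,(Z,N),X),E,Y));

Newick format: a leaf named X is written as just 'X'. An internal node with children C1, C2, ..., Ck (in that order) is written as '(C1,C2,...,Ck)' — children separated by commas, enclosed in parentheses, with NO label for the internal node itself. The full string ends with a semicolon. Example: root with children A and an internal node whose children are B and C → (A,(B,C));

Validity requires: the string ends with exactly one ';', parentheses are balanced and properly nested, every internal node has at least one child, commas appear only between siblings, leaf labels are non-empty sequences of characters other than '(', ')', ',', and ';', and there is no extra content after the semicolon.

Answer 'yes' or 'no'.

Answer: no

Derivation:
Input: (U,((,V,(Z,N),X),E,Y));
Paren balance: 4 '(' vs 4 ')' OK
Ends with single ';': True
Full parse: FAILS (empty leaf label at pos 5)
Valid: False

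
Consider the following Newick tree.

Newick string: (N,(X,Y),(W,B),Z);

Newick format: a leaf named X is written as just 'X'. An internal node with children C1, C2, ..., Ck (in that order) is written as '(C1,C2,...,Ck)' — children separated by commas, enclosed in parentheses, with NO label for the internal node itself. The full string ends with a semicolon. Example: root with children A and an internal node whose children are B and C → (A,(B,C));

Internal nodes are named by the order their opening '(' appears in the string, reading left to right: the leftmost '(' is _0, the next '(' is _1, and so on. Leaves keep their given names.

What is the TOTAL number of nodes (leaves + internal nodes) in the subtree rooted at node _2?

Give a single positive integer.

Answer: 3

Derivation:
Newick: (N,(X,Y),(W,B),Z);
Locate _2: it is the '(' at position 9 (the 3rd '(' reading left to right).
Query: subtree rooted at _2
_2: subtree_size = 1 + 2
  W: subtree_size = 1 + 0
  B: subtree_size = 1 + 0
Total subtree size of _2: 3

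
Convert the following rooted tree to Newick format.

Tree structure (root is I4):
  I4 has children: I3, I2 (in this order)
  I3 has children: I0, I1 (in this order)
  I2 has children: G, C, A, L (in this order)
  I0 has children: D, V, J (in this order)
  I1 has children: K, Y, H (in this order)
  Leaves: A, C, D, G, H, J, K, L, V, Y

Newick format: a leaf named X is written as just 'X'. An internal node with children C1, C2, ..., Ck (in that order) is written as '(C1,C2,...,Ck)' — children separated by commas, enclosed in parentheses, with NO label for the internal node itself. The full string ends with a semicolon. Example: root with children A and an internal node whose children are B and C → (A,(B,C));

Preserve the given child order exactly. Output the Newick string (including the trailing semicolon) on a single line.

Answer: (((D,V,J),(K,Y,H)),(G,C,A,L));

Derivation:
internal I4 with children ['I3', 'I2']
  internal I3 with children ['I0', 'I1']
    internal I0 with children ['D', 'V', 'J']
      leaf 'D' → 'D'
      leaf 'V' → 'V'
      leaf 'J' → 'J'
    → '(D,V,J)'
    internal I1 with children ['K', 'Y', 'H']
      leaf 'K' → 'K'
      leaf 'Y' → 'Y'
      leaf 'H' → 'H'
    → '(K,Y,H)'
  → '((D,V,J),(K,Y,H))'
  internal I2 with children ['G', 'C', 'A', 'L']
    leaf 'G' → 'G'
    leaf 'C' → 'C'
    leaf 'A' → 'A'
    leaf 'L' → 'L'
  → '(G,C,A,L)'
→ '(((D,V,J),(K,Y,H)),(G,C,A,L))'
Final: (((D,V,J),(K,Y,H)),(G,C,A,L));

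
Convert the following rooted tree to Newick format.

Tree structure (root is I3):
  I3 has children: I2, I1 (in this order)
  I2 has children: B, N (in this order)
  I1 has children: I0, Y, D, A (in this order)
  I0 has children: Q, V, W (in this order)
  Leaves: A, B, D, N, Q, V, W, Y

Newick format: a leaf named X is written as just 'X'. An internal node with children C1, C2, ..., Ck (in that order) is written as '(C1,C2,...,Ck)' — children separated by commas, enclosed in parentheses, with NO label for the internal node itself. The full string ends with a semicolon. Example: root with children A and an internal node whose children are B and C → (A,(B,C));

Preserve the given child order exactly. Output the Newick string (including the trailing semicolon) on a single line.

internal I3 with children ['I2', 'I1']
  internal I2 with children ['B', 'N']
    leaf 'B' → 'B'
    leaf 'N' → 'N'
  → '(B,N)'
  internal I1 with children ['I0', 'Y', 'D', 'A']
    internal I0 with children ['Q', 'V', 'W']
      leaf 'Q' → 'Q'
      leaf 'V' → 'V'
      leaf 'W' → 'W'
    → '(Q,V,W)'
    leaf 'Y' → 'Y'
    leaf 'D' → 'D'
    leaf 'A' → 'A'
  → '((Q,V,W),Y,D,A)'
→ '((B,N),((Q,V,W),Y,D,A))'
Final: ((B,N),((Q,V,W),Y,D,A));

Answer: ((B,N),((Q,V,W),Y,D,A));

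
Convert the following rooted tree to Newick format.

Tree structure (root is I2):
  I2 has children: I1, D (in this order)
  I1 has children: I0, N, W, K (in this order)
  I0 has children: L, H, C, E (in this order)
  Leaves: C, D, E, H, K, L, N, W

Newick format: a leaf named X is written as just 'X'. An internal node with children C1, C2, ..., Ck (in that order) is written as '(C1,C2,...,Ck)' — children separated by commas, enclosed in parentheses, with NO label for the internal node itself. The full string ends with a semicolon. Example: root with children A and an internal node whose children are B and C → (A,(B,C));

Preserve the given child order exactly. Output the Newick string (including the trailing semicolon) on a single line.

internal I2 with children ['I1', 'D']
  internal I1 with children ['I0', 'N', 'W', 'K']
    internal I0 with children ['L', 'H', 'C', 'E']
      leaf 'L' → 'L'
      leaf 'H' → 'H'
      leaf 'C' → 'C'
      leaf 'E' → 'E'
    → '(L,H,C,E)'
    leaf 'N' → 'N'
    leaf 'W' → 'W'
    leaf 'K' → 'K'
  → '((L,H,C,E),N,W,K)'
  leaf 'D' → 'D'
→ '(((L,H,C,E),N,W,K),D)'
Final: (((L,H,C,E),N,W,K),D);

Answer: (((L,H,C,E),N,W,K),D);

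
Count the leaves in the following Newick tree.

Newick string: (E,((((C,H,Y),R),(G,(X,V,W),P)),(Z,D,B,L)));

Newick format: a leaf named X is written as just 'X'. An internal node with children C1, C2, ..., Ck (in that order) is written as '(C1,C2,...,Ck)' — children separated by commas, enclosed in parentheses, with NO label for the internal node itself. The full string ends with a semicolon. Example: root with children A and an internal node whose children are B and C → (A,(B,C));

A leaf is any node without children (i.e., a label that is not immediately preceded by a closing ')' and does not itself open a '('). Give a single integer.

Newick: (E,((((C,H,Y),R),(G,(X,V,W),P)),(Z,D,B,L)));
Scan left-to-right; a leaf is any maximal label run not followed by '(':
  pos 1: leaf 'E' → count = 1
  pos 7: leaf 'C' → count = 2
  pos 9: leaf 'H' → count = 3
  pos 11: leaf 'Y' → count = 4
  pos 14: leaf 'R' → count = 5
  pos 18: leaf 'G' → count = 6
  pos 21: leaf 'X' → count = 7
  pos 23: leaf 'V' → count = 8
  pos 25: leaf 'W' → count = 9
  pos 28: leaf 'P' → count = 10
  pos 33: leaf 'Z' → count = 11
  pos 35: leaf 'D' → count = 12
  pos 37: leaf 'B' → count = 13
  pos 39: leaf 'L' → count = 14
Total leaves: 14

Answer: 14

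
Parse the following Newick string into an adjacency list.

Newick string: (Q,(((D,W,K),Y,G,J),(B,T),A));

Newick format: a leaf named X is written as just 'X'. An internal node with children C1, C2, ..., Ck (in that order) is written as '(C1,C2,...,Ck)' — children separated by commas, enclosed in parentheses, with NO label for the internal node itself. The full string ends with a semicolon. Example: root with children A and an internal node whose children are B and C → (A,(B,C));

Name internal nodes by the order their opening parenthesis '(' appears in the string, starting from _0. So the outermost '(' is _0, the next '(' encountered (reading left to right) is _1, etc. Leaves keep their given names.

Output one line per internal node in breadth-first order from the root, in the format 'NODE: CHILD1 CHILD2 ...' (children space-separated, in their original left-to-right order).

Answer: _0: Q _1
_1: _2 _4 A
_2: _3 Y G J
_4: B T
_3: D W K

Derivation:
Input: (Q,(((D,W,K),Y,G,J),(B,T),A));
Scanning left-to-right, naming '(' by encounter order:
  pos 0: '(' -> open internal node _0 (depth 1)
  pos 3: '(' -> open internal node _1 (depth 2)
  pos 4: '(' -> open internal node _2 (depth 3)
  pos 5: '(' -> open internal node _3 (depth 4)
  pos 11: ')' -> close internal node _3 (now at depth 3)
  pos 18: ')' -> close internal node _2 (now at depth 2)
  pos 20: '(' -> open internal node _4 (depth 3)
  pos 24: ')' -> close internal node _4 (now at depth 2)
  pos 27: ')' -> close internal node _1 (now at depth 1)
  pos 28: ')' -> close internal node _0 (now at depth 0)
Total internal nodes: 5
BFS adjacency from root:
  _0: Q _1
  _1: _2 _4 A
  _2: _3 Y G J
  _4: B T
  _3: D W K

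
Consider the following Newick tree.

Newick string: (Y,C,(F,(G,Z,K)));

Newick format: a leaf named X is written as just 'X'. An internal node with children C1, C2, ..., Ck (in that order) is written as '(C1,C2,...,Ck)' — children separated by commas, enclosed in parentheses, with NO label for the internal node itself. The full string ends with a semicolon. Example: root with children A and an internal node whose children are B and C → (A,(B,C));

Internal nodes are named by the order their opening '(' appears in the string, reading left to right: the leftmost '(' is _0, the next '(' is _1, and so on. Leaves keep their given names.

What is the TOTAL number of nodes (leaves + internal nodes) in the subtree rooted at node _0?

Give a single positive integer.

Newick: (Y,C,(F,(G,Z,K)));
Locate _0: it is the '(' at position 0 (the 1st '(' reading left to right).
Query: subtree rooted at _0
_0: subtree_size = 1 + 8
  Y: subtree_size = 1 + 0
  C: subtree_size = 1 + 0
  _1: subtree_size = 1 + 5
    F: subtree_size = 1 + 0
    _2: subtree_size = 1 + 3
      G: subtree_size = 1 + 0
      Z: subtree_size = 1 + 0
      K: subtree_size = 1 + 0
Total subtree size of _0: 9

Answer: 9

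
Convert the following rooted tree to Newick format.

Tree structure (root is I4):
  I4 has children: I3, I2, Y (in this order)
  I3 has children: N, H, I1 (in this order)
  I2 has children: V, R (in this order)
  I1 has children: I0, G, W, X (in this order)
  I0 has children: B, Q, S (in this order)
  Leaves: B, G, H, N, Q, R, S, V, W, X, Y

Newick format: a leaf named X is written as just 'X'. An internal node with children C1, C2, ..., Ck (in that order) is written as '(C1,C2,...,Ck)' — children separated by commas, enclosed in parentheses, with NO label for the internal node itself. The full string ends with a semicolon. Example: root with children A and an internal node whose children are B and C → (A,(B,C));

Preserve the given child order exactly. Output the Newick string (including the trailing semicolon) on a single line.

Answer: ((N,H,((B,Q,S),G,W,X)),(V,R),Y);

Derivation:
internal I4 with children ['I3', 'I2', 'Y']
  internal I3 with children ['N', 'H', 'I1']
    leaf 'N' → 'N'
    leaf 'H' → 'H'
    internal I1 with children ['I0', 'G', 'W', 'X']
      internal I0 with children ['B', 'Q', 'S']
        leaf 'B' → 'B'
        leaf 'Q' → 'Q'
        leaf 'S' → 'S'
      → '(B,Q,S)'
      leaf 'G' → 'G'
      leaf 'W' → 'W'
      leaf 'X' → 'X'
    → '((B,Q,S),G,W,X)'
  → '(N,H,((B,Q,S),G,W,X))'
  internal I2 with children ['V', 'R']
    leaf 'V' → 'V'
    leaf 'R' → 'R'
  → '(V,R)'
  leaf 'Y' → 'Y'
→ '((N,H,((B,Q,S),G,W,X)),(V,R),Y)'
Final: ((N,H,((B,Q,S),G,W,X)),(V,R),Y);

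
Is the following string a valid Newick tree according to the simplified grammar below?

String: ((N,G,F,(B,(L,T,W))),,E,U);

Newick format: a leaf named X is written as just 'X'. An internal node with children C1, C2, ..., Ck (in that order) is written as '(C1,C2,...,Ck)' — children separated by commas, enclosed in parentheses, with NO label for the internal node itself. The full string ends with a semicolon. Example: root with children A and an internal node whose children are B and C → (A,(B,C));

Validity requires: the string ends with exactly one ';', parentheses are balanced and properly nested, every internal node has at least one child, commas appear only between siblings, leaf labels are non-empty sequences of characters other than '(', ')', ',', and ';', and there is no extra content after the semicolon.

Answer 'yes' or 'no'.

Answer: no

Derivation:
Input: ((N,G,F,(B,(L,T,W))),,E,U);
Paren balance: 4 '(' vs 4 ')' OK
Ends with single ';': True
Full parse: FAILS (empty leaf label at pos 21)
Valid: False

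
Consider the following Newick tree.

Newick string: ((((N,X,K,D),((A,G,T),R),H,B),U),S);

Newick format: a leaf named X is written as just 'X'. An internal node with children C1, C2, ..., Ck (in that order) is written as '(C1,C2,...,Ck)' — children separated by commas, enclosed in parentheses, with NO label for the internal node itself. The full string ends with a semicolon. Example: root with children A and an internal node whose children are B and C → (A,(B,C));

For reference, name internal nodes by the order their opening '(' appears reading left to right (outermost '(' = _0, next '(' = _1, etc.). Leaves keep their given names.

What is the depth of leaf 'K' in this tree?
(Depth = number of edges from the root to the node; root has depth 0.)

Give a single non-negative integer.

Answer: 4

Derivation:
Newick: ((((N,X,K,D),((A,G,T),R),H,B),U),S);
Naming internals by '(' encounter order: outermost '(' = _0, next = _1, ...
Query node: K
Path from root: _0 -> _1 -> _2 -> _3 -> K
Depth of K: 4 (number of edges from root)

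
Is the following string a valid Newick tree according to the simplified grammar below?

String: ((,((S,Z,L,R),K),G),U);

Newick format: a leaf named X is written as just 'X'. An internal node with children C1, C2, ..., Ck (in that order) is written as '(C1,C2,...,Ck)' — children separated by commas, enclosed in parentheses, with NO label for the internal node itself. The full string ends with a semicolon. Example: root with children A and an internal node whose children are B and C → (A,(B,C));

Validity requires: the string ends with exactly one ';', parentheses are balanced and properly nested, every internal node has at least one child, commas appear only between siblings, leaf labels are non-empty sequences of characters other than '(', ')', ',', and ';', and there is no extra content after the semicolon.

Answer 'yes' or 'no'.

Answer: no

Derivation:
Input: ((,((S,Z,L,R),K),G),U);
Paren balance: 4 '(' vs 4 ')' OK
Ends with single ';': True
Full parse: FAILS (empty leaf label at pos 2)
Valid: False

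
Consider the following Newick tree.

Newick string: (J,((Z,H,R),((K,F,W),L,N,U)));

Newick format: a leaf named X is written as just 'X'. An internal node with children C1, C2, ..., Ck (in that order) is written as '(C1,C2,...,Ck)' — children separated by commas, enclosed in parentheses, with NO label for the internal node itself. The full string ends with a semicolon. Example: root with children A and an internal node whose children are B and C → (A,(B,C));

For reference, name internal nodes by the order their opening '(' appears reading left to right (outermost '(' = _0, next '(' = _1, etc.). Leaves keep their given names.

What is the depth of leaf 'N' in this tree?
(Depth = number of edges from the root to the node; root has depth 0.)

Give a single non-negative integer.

Answer: 3

Derivation:
Newick: (J,((Z,H,R),((K,F,W),L,N,U)));
Naming internals by '(' encounter order: outermost '(' = _0, next = _1, ...
Query node: N
Path from root: _0 -> _1 -> _3 -> N
Depth of N: 3 (number of edges from root)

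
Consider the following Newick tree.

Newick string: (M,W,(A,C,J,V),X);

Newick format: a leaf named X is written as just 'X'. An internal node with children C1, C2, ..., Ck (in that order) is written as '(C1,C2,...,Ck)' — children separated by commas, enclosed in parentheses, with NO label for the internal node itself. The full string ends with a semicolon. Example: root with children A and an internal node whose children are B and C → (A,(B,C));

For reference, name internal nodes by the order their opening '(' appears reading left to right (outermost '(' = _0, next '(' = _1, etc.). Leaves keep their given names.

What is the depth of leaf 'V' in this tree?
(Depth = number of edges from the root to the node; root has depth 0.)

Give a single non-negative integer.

Answer: 2

Derivation:
Newick: (M,W,(A,C,J,V),X);
Naming internals by '(' encounter order: outermost '(' = _0, next = _1, ...
Query node: V
Path from root: _0 -> _1 -> V
Depth of V: 2 (number of edges from root)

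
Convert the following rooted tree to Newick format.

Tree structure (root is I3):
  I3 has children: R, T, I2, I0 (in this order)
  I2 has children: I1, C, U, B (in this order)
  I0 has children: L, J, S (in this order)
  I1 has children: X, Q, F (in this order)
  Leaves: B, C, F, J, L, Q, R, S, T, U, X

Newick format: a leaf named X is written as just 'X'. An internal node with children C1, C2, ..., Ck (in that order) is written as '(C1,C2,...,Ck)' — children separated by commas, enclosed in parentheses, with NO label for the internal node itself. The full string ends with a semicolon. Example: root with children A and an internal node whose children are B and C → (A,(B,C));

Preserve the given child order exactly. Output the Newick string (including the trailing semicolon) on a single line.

Answer: (R,T,((X,Q,F),C,U,B),(L,J,S));

Derivation:
internal I3 with children ['R', 'T', 'I2', 'I0']
  leaf 'R' → 'R'
  leaf 'T' → 'T'
  internal I2 with children ['I1', 'C', 'U', 'B']
    internal I1 with children ['X', 'Q', 'F']
      leaf 'X' → 'X'
      leaf 'Q' → 'Q'
      leaf 'F' → 'F'
    → '(X,Q,F)'
    leaf 'C' → 'C'
    leaf 'U' → 'U'
    leaf 'B' → 'B'
  → '((X,Q,F),C,U,B)'
  internal I0 with children ['L', 'J', 'S']
    leaf 'L' → 'L'
    leaf 'J' → 'J'
    leaf 'S' → 'S'
  → '(L,J,S)'
→ '(R,T,((X,Q,F),C,U,B),(L,J,S))'
Final: (R,T,((X,Q,F),C,U,B),(L,J,S));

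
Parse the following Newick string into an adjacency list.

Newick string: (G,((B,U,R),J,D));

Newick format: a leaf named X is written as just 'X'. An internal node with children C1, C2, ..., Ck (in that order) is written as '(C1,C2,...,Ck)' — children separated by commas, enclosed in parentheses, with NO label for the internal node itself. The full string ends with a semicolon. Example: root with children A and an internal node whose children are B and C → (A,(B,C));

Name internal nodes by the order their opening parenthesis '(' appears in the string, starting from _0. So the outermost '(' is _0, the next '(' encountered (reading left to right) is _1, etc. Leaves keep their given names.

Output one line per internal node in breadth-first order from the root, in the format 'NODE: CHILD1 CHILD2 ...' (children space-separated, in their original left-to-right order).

Answer: _0: G _1
_1: _2 J D
_2: B U R

Derivation:
Input: (G,((B,U,R),J,D));
Scanning left-to-right, naming '(' by encounter order:
  pos 0: '(' -> open internal node _0 (depth 1)
  pos 3: '(' -> open internal node _1 (depth 2)
  pos 4: '(' -> open internal node _2 (depth 3)
  pos 10: ')' -> close internal node _2 (now at depth 2)
  pos 15: ')' -> close internal node _1 (now at depth 1)
  pos 16: ')' -> close internal node _0 (now at depth 0)
Total internal nodes: 3
BFS adjacency from root:
  _0: G _1
  _1: _2 J D
  _2: B U R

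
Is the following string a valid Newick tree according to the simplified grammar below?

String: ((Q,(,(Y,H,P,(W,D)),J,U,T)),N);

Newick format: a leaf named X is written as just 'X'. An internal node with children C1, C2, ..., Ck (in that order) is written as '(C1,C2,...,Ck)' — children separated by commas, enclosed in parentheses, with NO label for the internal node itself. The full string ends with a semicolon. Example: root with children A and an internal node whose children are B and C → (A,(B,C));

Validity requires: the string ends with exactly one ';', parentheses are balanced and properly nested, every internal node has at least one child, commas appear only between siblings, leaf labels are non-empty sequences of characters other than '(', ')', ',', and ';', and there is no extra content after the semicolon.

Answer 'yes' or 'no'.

Answer: no

Derivation:
Input: ((Q,(,(Y,H,P,(W,D)),J,U,T)),N);
Paren balance: 5 '(' vs 5 ')' OK
Ends with single ';': True
Full parse: FAILS (empty leaf label at pos 5)
Valid: False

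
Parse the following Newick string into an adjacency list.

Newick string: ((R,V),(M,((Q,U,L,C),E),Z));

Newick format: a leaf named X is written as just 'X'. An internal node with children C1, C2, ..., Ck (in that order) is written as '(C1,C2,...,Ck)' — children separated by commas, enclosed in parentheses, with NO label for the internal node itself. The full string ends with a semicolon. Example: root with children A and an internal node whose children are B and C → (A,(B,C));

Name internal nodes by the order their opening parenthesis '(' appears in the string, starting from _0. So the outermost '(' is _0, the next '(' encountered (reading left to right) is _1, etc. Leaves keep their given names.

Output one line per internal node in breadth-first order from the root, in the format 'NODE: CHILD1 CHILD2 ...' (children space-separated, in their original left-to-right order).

Answer: _0: _1 _2
_1: R V
_2: M _3 Z
_3: _4 E
_4: Q U L C

Derivation:
Input: ((R,V),(M,((Q,U,L,C),E),Z));
Scanning left-to-right, naming '(' by encounter order:
  pos 0: '(' -> open internal node _0 (depth 1)
  pos 1: '(' -> open internal node _1 (depth 2)
  pos 5: ')' -> close internal node _1 (now at depth 1)
  pos 7: '(' -> open internal node _2 (depth 2)
  pos 10: '(' -> open internal node _3 (depth 3)
  pos 11: '(' -> open internal node _4 (depth 4)
  pos 19: ')' -> close internal node _4 (now at depth 3)
  pos 22: ')' -> close internal node _3 (now at depth 2)
  pos 25: ')' -> close internal node _2 (now at depth 1)
  pos 26: ')' -> close internal node _0 (now at depth 0)
Total internal nodes: 5
BFS adjacency from root:
  _0: _1 _2
  _1: R V
  _2: M _3 Z
  _3: _4 E
  _4: Q U L C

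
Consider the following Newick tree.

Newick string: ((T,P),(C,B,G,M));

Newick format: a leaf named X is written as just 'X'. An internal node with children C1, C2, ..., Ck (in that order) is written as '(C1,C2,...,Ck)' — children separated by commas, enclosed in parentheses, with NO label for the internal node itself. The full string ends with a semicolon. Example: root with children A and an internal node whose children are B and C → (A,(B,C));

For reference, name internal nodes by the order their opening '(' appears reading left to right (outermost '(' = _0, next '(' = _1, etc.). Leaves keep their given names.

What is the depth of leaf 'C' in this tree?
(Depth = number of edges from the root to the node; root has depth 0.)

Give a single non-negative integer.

Answer: 2

Derivation:
Newick: ((T,P),(C,B,G,M));
Naming internals by '(' encounter order: outermost '(' = _0, next = _1, ...
Query node: C
Path from root: _0 -> _2 -> C
Depth of C: 2 (number of edges from root)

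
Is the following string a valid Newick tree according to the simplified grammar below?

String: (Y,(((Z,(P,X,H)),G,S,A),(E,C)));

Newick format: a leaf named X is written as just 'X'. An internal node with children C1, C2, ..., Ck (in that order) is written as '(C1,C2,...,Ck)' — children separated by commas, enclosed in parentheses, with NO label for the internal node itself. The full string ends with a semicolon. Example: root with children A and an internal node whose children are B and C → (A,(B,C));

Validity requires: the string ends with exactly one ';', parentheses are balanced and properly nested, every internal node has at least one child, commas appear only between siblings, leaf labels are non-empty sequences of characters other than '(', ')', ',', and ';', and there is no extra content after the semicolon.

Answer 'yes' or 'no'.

Input: (Y,(((Z,(P,X,H)),G,S,A),(E,C)));
Paren balance: 6 '(' vs 6 ')' OK
Ends with single ';': True
Full parse: OK
Valid: True

Answer: yes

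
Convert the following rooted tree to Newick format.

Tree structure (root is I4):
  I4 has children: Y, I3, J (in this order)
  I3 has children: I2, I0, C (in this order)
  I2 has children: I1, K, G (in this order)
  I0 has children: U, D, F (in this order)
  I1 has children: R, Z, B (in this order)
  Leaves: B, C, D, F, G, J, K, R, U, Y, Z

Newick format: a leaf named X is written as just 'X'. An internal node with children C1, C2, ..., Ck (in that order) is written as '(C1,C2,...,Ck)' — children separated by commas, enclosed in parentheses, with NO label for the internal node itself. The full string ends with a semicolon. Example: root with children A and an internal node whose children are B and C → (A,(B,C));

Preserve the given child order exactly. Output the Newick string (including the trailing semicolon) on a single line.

internal I4 with children ['Y', 'I3', 'J']
  leaf 'Y' → 'Y'
  internal I3 with children ['I2', 'I0', 'C']
    internal I2 with children ['I1', 'K', 'G']
      internal I1 with children ['R', 'Z', 'B']
        leaf 'R' → 'R'
        leaf 'Z' → 'Z'
        leaf 'B' → 'B'
      → '(R,Z,B)'
      leaf 'K' → 'K'
      leaf 'G' → 'G'
    → '((R,Z,B),K,G)'
    internal I0 with children ['U', 'D', 'F']
      leaf 'U' → 'U'
      leaf 'D' → 'D'
      leaf 'F' → 'F'
    → '(U,D,F)'
    leaf 'C' → 'C'
  → '(((R,Z,B),K,G),(U,D,F),C)'
  leaf 'J' → 'J'
→ '(Y,(((R,Z,B),K,G),(U,D,F),C),J)'
Final: (Y,(((R,Z,B),K,G),(U,D,F),C),J);

Answer: (Y,(((R,Z,B),K,G),(U,D,F),C),J);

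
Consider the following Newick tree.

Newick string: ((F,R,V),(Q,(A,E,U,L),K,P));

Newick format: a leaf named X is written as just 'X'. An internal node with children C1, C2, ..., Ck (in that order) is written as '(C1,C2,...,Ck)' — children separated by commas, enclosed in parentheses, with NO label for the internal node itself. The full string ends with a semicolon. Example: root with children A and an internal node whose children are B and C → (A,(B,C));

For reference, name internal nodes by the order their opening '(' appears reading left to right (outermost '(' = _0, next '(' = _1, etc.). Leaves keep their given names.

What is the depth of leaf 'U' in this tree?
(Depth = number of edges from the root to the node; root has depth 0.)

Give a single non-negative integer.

Answer: 3

Derivation:
Newick: ((F,R,V),(Q,(A,E,U,L),K,P));
Naming internals by '(' encounter order: outermost '(' = _0, next = _1, ...
Query node: U
Path from root: _0 -> _2 -> _3 -> U
Depth of U: 3 (number of edges from root)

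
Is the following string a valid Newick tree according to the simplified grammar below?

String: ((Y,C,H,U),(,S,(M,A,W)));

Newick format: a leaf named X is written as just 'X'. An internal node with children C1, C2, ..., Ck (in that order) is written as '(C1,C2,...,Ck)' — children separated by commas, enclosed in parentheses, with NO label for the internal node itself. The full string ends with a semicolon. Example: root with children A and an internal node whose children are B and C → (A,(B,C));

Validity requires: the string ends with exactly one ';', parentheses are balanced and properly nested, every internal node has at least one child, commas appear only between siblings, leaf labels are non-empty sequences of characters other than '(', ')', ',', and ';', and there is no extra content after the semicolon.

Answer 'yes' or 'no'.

Input: ((Y,C,H,U),(,S,(M,A,W)));
Paren balance: 4 '(' vs 4 ')' OK
Ends with single ';': True
Full parse: FAILS (empty leaf label at pos 12)
Valid: False

Answer: no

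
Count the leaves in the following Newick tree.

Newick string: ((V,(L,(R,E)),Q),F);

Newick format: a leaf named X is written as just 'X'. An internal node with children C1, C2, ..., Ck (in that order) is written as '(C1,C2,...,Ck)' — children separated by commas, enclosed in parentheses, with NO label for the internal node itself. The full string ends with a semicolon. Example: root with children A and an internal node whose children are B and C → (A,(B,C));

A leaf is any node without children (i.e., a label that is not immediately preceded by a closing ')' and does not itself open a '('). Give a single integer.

Answer: 6

Derivation:
Newick: ((V,(L,(R,E)),Q),F);
Scan left-to-right; a leaf is any maximal label run not followed by '(':
  pos 2: leaf 'V' → count = 1
  pos 5: leaf 'L' → count = 2
  pos 8: leaf 'R' → count = 3
  pos 10: leaf 'E' → count = 4
  pos 14: leaf 'Q' → count = 5
  pos 17: leaf 'F' → count = 6
Total leaves: 6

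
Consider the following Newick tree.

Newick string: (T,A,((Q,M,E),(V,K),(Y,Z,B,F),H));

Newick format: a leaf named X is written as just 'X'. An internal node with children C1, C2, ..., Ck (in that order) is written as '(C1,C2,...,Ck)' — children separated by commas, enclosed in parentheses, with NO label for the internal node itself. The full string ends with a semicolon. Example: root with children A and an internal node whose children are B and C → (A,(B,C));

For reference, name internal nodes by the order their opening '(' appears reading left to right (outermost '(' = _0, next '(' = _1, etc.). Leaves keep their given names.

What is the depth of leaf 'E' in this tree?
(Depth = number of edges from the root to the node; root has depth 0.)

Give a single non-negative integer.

Newick: (T,A,((Q,M,E),(V,K),(Y,Z,B,F),H));
Naming internals by '(' encounter order: outermost '(' = _0, next = _1, ...
Query node: E
Path from root: _0 -> _1 -> _2 -> E
Depth of E: 3 (number of edges from root)

Answer: 3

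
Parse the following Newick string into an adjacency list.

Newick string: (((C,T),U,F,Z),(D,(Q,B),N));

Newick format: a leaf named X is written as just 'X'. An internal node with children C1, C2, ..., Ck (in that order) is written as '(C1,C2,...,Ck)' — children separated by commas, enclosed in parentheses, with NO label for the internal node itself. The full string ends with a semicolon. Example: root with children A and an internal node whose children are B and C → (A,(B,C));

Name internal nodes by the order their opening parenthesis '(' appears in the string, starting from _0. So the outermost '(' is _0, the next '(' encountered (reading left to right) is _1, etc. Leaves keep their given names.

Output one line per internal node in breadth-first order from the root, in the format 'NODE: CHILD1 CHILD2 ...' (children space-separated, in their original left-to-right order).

Input: (((C,T),U,F,Z),(D,(Q,B),N));
Scanning left-to-right, naming '(' by encounter order:
  pos 0: '(' -> open internal node _0 (depth 1)
  pos 1: '(' -> open internal node _1 (depth 2)
  pos 2: '(' -> open internal node _2 (depth 3)
  pos 6: ')' -> close internal node _2 (now at depth 2)
  pos 13: ')' -> close internal node _1 (now at depth 1)
  pos 15: '(' -> open internal node _3 (depth 2)
  pos 18: '(' -> open internal node _4 (depth 3)
  pos 22: ')' -> close internal node _4 (now at depth 2)
  pos 25: ')' -> close internal node _3 (now at depth 1)
  pos 26: ')' -> close internal node _0 (now at depth 0)
Total internal nodes: 5
BFS adjacency from root:
  _0: _1 _3
  _1: _2 U F Z
  _3: D _4 N
  _2: C T
  _4: Q B

Answer: _0: _1 _3
_1: _2 U F Z
_3: D _4 N
_2: C T
_4: Q B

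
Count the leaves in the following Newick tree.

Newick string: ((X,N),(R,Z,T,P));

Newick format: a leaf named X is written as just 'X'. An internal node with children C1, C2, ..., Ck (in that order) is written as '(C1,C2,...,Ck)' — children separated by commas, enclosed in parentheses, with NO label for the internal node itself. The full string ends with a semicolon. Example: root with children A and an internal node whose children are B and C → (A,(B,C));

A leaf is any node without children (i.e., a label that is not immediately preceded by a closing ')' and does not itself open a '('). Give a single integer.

Answer: 6

Derivation:
Newick: ((X,N),(R,Z,T,P));
Scan left-to-right; a leaf is any maximal label run not followed by '(':
  pos 2: leaf 'X' → count = 1
  pos 4: leaf 'N' → count = 2
  pos 8: leaf 'R' → count = 3
  pos 10: leaf 'Z' → count = 4
  pos 12: leaf 'T' → count = 5
  pos 14: leaf 'P' → count = 6
Total leaves: 6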